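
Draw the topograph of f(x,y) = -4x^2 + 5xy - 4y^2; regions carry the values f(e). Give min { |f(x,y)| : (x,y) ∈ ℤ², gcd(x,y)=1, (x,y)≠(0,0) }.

translate: b→3 (≡-5 mod 8), so (4,-5,4)→(4,3,3)
flip: (4,3,3)→(3,-3,4)
translate: b→3 (≡-3 mod 6), so (3,-3,4)→(3,3,4)
reduced (well bottom): (3,3,4) with a≤c, −a<b≤a
well minimum |f| = |-3| = 3 (negative-definite)

3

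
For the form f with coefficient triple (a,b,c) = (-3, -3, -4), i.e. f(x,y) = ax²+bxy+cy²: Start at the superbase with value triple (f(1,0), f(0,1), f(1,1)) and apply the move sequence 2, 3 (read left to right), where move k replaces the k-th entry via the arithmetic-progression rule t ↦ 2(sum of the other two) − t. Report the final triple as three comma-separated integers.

start (-3,-4,-10) = (f(1,0),f(0,1),f(1,1))
replace slot 2: 2·((-3)+(-10)) − (-4) = -22 → (-3,-22,-10)
replace slot 3: 2·((-3)+(-22)) − (-10) = -40 → (-3,-22,-40)

-3,-22,-40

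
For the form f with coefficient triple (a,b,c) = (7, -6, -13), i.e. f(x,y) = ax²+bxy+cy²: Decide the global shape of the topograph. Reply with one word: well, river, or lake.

D = b²−4ac = (-6)² − 4·7·(-13) = 400
D = 20² is a perfect square ⇒ form factors over ℤ ⇒ lakes

lake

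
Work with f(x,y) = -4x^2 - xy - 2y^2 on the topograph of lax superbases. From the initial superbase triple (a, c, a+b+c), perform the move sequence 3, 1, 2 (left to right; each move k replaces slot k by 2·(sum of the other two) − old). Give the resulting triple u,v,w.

start (-4,-2,-7) = (f(1,0),f(0,1),f(1,1))
replace slot 3: 2·((-4)+(-2)) − (-7) = -5 → (-4,-2,-5)
replace slot 1: 2·((-2)+(-5)) − (-4) = -10 → (-10,-2,-5)
replace slot 2: 2·((-10)+(-5)) − (-2) = -28 → (-10,-28,-5)

-10,-28,-5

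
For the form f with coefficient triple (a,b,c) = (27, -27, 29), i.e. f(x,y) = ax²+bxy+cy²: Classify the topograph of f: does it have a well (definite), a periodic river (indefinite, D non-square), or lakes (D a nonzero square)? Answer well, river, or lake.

D = b²−4ac = (-27)² − 4·27·29 = -2403
D < 0 ⇒ definite ⇒ every region one sign ⇒ single well

well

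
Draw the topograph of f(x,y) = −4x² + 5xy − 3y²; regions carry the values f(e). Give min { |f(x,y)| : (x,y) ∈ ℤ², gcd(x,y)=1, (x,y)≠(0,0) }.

translate: b→3 (≡-5 mod 8), so (4,-5,3)→(4,3,2)
flip: (4,3,2)→(2,-3,4)
translate: b→1 (≡-3 mod 4), so (2,-3,4)→(2,1,3)
reduced (well bottom): (2,1,3) with a≤c, −a<b≤a
well minimum |f| = |-2| = 2 (negative-definite)

2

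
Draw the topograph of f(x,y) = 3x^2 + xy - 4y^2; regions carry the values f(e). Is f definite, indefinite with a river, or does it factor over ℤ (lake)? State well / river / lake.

D = b²−4ac = 1² − 4·3·(-4) = 49
D = 7² is a perfect square ⇒ form factors over ℤ ⇒ lakes

lake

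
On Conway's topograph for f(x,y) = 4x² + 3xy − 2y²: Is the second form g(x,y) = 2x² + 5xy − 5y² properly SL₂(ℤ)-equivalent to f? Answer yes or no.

D₁ = 41, D₂ = 65
discriminants differ ⇒ not SL₂(ℤ)-equivalent

no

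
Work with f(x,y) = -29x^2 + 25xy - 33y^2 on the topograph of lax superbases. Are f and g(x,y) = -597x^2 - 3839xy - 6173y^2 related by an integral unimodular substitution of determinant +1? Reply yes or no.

D₁ = -3203, D₂ = -3203
f is negative-definite; reduce −f:
−f: reduced (well bottom): (29,-25,33) with a≤c, −a<b≤a
flip sign back: reduced form of f is (-29,25,-33)
g is negative-definite; reduce −g:
−g: translate: b→257 (≡3839 mod 1194), so (597,3839,6173)→(597,257,29)
−g: flip: (597,257,29)→(29,-257,597)
−g: translate: b→-25 (≡-257 mod 58), so (29,-257,597)→(29,-25,33)
−g: reduced (well bottom): (29,-25,33) with a≤c, −a<b≤a
flip sign back: reduced form of g is (-29,25,-33)
reduced forms (-29, 25, -33) vs (-29, 25, -33) ⇒ equivalent

yes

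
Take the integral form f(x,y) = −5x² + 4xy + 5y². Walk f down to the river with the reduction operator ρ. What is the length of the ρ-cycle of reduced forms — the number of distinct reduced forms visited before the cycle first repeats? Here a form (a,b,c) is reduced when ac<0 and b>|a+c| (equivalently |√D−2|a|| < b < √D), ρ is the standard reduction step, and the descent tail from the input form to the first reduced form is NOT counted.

D = 116, ⌊√D⌋ = 10
river: ρ → (5,6,-4)
river: ρ → (-4,10,1)
river: ρ → (1,10,-4)
river: ρ → (-4,6,5)
river: ρ → (5,4,-5)
river: ρ → (-5,6,4)
river: ρ → (4,10,-1)
river: ρ → (-1,10,4)
river: ρ → (4,6,-5)
river: ρ → (-5,4,5)
ρ-cycle length = 10 (tail of 0 descent steps not counted)

10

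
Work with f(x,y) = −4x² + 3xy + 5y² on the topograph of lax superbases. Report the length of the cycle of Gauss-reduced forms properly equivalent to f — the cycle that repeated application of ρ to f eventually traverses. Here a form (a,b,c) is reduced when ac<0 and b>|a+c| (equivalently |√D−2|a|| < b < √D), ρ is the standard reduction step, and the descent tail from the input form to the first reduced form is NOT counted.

D = 89, ⌊√D⌋ = 9
river: ρ → (5,7,-2)
river: ρ → (-2,9,1)
river: ρ → (1,9,-2)
river: ρ → (-2,7,5)
river: ρ → (5,3,-4)
river: ρ → (-4,5,4)
river: ρ → (4,3,-5)
river: ρ → (-5,7,2)
river: ρ → (2,9,-1)
river: ρ → (-1,9,2)
river: ρ → (2,7,-5)
river: ρ → (-5,3,4)
river: ρ → (4,5,-4)
river: ρ → (-4,3,5)
ρ-cycle length = 14 (tail of 0 descent steps not counted)

14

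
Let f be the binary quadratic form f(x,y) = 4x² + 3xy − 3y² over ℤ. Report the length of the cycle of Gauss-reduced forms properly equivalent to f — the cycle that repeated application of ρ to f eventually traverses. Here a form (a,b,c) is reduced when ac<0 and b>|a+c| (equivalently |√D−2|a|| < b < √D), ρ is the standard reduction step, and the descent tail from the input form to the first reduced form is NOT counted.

D = 57, ⌊√D⌋ = 7
river: ρ → (-3,3,4)
river: ρ → (4,5,-2)
river: ρ → (-2,7,1)
river: ρ → (1,7,-2)
river: ρ → (-2,5,4)
river: ρ → (4,3,-3)
ρ-cycle length = 6 (tail of 0 descent steps not counted)

6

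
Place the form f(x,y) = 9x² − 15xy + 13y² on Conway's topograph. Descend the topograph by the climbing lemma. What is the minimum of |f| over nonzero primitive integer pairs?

translate: b→3 (≡-15 mod 18), so (9,-15,13)→(9,3,7)
flip: (9,3,7)→(7,-3,9)
reduced (well bottom): (7,-3,9) with a≤c, −a<b≤a
well minimum = a = 7

7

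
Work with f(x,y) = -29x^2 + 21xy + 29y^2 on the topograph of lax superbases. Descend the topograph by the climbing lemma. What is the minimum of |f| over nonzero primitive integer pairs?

river: ρ → (29,37,-21)
river: ρ → (-21,47,19)
river: ρ → (19,29,-39)
river: ρ → (-39,49,9)
river: ρ → (9,59,-9)
river: ρ → (-9,49,39)
river: ρ → (39,29,-19)
river: ρ → (-19,47,21)
river: ρ → (21,37,-29)
river: ρ → (-29,21,29)
closes: descent 0, river 10
min |a| on river = 9

9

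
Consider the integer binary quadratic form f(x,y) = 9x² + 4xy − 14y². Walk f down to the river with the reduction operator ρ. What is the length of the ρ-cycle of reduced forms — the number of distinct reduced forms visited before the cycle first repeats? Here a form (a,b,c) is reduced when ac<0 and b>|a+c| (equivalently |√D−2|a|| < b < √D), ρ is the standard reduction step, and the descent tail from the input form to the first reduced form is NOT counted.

D = 520, ⌊√D⌋ = 22
descent: ρ → (-14,-4,9)
descent: ρ → (9,22,-1)  [lands on river]
river: ρ → (-1,22,9)
river: ρ → (9,14,-9)
river: ρ → (-9,22,1)
river: ρ → (1,22,-9)
river: ρ → (-9,14,9)
ρ-cycle length = 6 (tail of 2 descent steps not counted)

6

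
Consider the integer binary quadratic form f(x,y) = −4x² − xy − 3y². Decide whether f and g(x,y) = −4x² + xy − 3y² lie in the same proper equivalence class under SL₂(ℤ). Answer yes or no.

D₁ = -47, D₂ = -47
f is negative-definite; reduce −f:
−f: flip: (4,1,3)→(3,-1,4)
−f: reduced (well bottom): (3,-1,4) with a≤c, −a<b≤a
flip sign back: reduced form of f is (-3,1,-4)
g is negative-definite; reduce −g:
−g: flip: (4,-1,3)→(3,1,4)
−g: reduced (well bottom): (3,1,4) with a≤c, −a<b≤a
flip sign back: reduced form of g is (-3,-1,-4)
reduced forms (-3, 1, -4) vs (-3, -1, -4) ⇒ inequivalent

no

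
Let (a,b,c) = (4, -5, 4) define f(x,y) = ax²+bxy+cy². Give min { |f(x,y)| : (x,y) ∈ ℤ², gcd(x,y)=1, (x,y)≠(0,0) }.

translate: b→3 (≡-5 mod 8), so (4,-5,4)→(4,3,3)
flip: (4,3,3)→(3,-3,4)
translate: b→3 (≡-3 mod 6), so (3,-3,4)→(3,3,4)
reduced (well bottom): (3,3,4) with a≤c, −a<b≤a
well minimum = a = 3

3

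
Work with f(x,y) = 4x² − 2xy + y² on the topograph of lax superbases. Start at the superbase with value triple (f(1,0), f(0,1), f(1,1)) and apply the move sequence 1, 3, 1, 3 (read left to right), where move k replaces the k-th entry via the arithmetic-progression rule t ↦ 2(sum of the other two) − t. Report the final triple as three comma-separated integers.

start (4,1,3) = (f(1,0),f(0,1),f(1,1))
replace slot 1: 2·(1+3) − 4 = 4 → (4,1,3)
replace slot 3: 2·(4+1) − 3 = 7 → (4,1,7)
replace slot 1: 2·(1+7) − 4 = 12 → (12,1,7)
replace slot 3: 2·(12+1) − 7 = 19 → (12,1,19)

12,1,19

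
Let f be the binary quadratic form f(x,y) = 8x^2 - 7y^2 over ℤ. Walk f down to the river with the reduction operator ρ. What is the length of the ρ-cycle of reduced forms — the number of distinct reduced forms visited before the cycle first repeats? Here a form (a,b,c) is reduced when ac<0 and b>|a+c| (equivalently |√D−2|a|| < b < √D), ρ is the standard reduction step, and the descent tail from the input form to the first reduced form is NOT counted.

D = 224, ⌊√D⌋ = 14
descent: ρ → (-7,14,1)  [lands on river]
river: ρ → (1,14,-7)
ρ-cycle length = 2 (tail of 1 descent step not counted)

2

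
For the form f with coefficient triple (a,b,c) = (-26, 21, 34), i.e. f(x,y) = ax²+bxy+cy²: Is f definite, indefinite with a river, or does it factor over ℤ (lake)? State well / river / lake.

D = b²−4ac = 21² − 4·(-26)·34 = 3977
D > 0 non-square ⇒ indefinite ⇒ periodic river

river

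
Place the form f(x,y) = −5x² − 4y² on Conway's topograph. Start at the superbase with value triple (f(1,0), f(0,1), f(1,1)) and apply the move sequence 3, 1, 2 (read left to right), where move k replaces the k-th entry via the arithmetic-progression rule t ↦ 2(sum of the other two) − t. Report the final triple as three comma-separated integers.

start (-5,-4,-9) = (f(1,0),f(0,1),f(1,1))
replace slot 3: 2·((-5)+(-4)) − (-9) = -9 → (-5,-4,-9)
replace slot 1: 2·((-4)+(-9)) − (-5) = -21 → (-21,-4,-9)
replace slot 2: 2·((-21)+(-9)) − (-4) = -56 → (-21,-56,-9)

-21,-56,-9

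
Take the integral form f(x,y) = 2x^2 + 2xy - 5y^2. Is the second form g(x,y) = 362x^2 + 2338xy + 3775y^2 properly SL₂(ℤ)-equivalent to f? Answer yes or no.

D₁ = 44, D₂ = 44
river cycle of f (length 2): (2, 6, -1), (-1, 6, 2)
river cycle of g (length 2): (2, 6, -1), (-1, 6, 2)
cycles coincide ⇒ equivalent

yes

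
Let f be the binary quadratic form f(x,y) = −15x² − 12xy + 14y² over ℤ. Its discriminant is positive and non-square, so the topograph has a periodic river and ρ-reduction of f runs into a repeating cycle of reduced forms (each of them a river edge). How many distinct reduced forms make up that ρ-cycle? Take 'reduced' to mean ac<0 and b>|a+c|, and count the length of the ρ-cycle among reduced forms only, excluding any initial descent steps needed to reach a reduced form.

D = 984, ⌊√D⌋ = 31
descent: ρ → (14,12,-15)  [lands on river]
river: ρ → (-15,18,11)
river: ρ → (11,26,-7)
river: ρ → (-7,30,3)
river: ρ → (3,30,-7)
river: ρ → (-7,26,11)
river: ρ → (11,18,-15)
river: ρ → (-15,12,14)
river: ρ → (14,16,-13)
river: ρ → (-13,10,17)
river: ρ → (17,24,-6)
river: ρ → (-6,24,17)
river: ρ → (17,10,-13)
river: ρ → (-13,16,14)
ρ-cycle length = 14 (tail of 1 descent step not counted)

14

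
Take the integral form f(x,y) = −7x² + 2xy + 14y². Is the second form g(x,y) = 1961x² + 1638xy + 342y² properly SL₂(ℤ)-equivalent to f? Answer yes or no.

D₁ = 396, D₂ = 396
river cycle of f (length 4): (-7, 16, 5), (5, 14, -10), (-10, 6, 9), (9, 12, -7)
river cycle of g (length 4): (9, 12, -7), (-7, 16, 5), (5, 14, -10), (-10, 6, 9)
cycles coincide ⇒ equivalent

yes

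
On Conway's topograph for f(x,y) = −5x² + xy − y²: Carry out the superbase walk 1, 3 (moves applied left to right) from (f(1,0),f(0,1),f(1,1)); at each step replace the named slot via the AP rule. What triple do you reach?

start (-5,-1,-5) = (f(1,0),f(0,1),f(1,1))
replace slot 1: 2·((-1)+(-5)) − (-5) = -7 → (-7,-1,-5)
replace slot 3: 2·((-7)+(-1)) − (-5) = -11 → (-7,-1,-11)

-7,-1,-11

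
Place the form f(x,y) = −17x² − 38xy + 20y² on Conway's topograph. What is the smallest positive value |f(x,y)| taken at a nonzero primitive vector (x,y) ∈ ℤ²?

descent: ρ → (20,38,-17)  [lands on river]
river: ρ → (-17,30,28)
river: ρ → (28,26,-19)
river: ρ → (-19,50,4)
river: ρ → (4,46,-43)
river: ρ → (-43,40,7)
river: ρ → (7,44,-31)
river: ρ → (-31,18,20)
river: ρ → (20,22,-29)
river: ρ → (-29,36,13)
river: ρ → (13,42,-20)
river: ρ → (-20,38,17)
river: ρ → (17,30,-28)
river: ρ → (-28,26,19)
river: ρ → (19,50,-4)
river: ρ → (-4,46,43)
river: ρ → (43,40,-7)
river: ρ → (-7,44,31)
river: ρ → (31,18,-20)
river: ρ → (-20,22,29)
river: ρ → (29,36,-13)
river: ρ → (-13,42,20)
closes: descent 1, river 22
min |a| on river = 4

4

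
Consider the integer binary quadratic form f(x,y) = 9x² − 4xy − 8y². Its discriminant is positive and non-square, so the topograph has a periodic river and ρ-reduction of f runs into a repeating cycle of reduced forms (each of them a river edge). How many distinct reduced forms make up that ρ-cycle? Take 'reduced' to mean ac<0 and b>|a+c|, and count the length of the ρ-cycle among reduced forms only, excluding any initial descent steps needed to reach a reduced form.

D = 304, ⌊√D⌋ = 17
descent: ρ → (-8,4,9)  [lands on river]
river: ρ → (9,14,-3)
river: ρ → (-3,16,4)
river: ρ → (4,16,-3)
river: ρ → (-3,14,9)
river: ρ → (9,4,-8)
river: ρ → (-8,12,5)
river: ρ → (5,8,-12)
river: ρ → (-12,16,1)
river: ρ → (1,16,-12)
river: ρ → (-12,8,5)
river: ρ → (5,12,-8)
ρ-cycle length = 12 (tail of 1 descent step not counted)

12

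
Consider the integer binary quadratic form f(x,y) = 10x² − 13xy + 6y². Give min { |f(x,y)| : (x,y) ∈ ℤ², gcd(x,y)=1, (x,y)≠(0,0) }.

translate: b→7 (≡-13 mod 20), so (10,-13,6)→(10,7,3)
flip: (10,7,3)→(3,-7,10)
translate: b→-1 (≡-7 mod 6), so (3,-7,10)→(3,-1,6)
reduced (well bottom): (3,-1,6) with a≤c, −a<b≤a
well minimum = a = 3

3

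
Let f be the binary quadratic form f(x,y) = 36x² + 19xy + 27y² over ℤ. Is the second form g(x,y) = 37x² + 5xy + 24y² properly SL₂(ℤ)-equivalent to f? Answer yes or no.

D₁ = -3527, D₂ = -3527
f: flip: (36,19,27)→(27,-19,36)
f: reduced (well bottom): (27,-19,36) with a≤c, −a<b≤a
g: flip: (37,5,24)→(24,-5,37)
g: reduced (well bottom): (24,-5,37) with a≤c, −a<b≤a
reduced forms (27, -19, 36) vs (24, -5, 37) ⇒ inequivalent

no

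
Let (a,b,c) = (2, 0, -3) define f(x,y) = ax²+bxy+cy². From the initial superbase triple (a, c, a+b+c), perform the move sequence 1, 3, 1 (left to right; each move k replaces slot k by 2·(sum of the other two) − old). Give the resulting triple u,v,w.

start (2,-3,-1) = (f(1,0),f(0,1),f(1,1))
replace slot 1: 2·((-3)+(-1)) − 2 = -10 → (-10,-3,-1)
replace slot 3: 2·((-10)+(-3)) − (-1) = -25 → (-10,-3,-25)
replace slot 1: 2·((-3)+(-25)) − (-10) = -46 → (-46,-3,-25)

-46,-3,-25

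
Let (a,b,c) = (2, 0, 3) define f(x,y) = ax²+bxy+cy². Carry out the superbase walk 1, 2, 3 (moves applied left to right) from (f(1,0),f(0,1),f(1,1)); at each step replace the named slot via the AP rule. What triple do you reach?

start (2,3,5) = (f(1,0),f(0,1),f(1,1))
replace slot 1: 2·(3+5) − 2 = 14 → (14,3,5)
replace slot 2: 2·(14+5) − 3 = 35 → (14,35,5)
replace slot 3: 2·(14+35) − 5 = 93 → (14,35,93)

14,35,93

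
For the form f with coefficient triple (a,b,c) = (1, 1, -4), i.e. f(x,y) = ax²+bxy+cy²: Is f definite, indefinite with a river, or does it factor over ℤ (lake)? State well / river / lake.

D = b²−4ac = 1² − 4·1·(-4) = 17
D > 0 non-square ⇒ indefinite ⇒ periodic river

river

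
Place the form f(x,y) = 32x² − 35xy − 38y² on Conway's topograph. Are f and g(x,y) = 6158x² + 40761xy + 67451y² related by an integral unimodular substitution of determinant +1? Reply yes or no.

D₁ = 6089, D₂ = 6089
river cycle of f (length 90): (-38, 35, 32), (32, 29, -41), (-41, 53, 20), (20, 67, -20), (-20, 53, 41), (41, 29, -32), (-32, 35, 38), (38, 41, -29), (-29, 75, 4), (4, 77, -10), … (80 more)
river cycle of g (length 90): (29, 41, -38), (-38, 35, 32), (32, 29, -41), (-41, 53, 20), (20, 67, -20), (-20, 53, 41), (41, 29, -32), (-32, 35, 38), (38, 41, -29), (-29, 75, 4), … (80 more)
cycles coincide ⇒ equivalent

yes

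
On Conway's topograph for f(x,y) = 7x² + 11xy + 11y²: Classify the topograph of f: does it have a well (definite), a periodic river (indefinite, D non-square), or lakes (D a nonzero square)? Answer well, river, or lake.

D = b²−4ac = 11² − 4·7·11 = -187
D < 0 ⇒ definite ⇒ every region one sign ⇒ single well

well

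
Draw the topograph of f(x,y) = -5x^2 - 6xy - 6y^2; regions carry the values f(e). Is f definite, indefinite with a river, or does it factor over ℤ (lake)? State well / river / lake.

D = b²−4ac = (-6)² − 4·(-5)·(-6) = -84
D < 0 ⇒ definite ⇒ every region one sign ⇒ single well

well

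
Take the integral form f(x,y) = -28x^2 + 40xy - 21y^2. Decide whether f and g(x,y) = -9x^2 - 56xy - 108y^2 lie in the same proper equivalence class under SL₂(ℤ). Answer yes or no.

D₁ = -752, D₂ = -752
f is negative-definite; reduce −f:
−f: translate: b→16 (≡-40 mod 56), so (28,-40,21)→(28,16,9)
−f: flip: (28,16,9)→(9,-16,28)
−f: translate: b→2 (≡-16 mod 18), so (9,-16,28)→(9,2,21)
−f: reduced (well bottom): (9,2,21) with a≤c, −a<b≤a
flip sign back: reduced form of f is (-9,-2,-21)
g is negative-definite; reduce −g:
−g: translate: b→2 (≡56 mod 18), so (9,56,108)→(9,2,21)
−g: reduced (well bottom): (9,2,21) with a≤c, −a<b≤a
flip sign back: reduced form of g is (-9,-2,-21)
reduced forms (-9, -2, -21) vs (-9, -2, -21) ⇒ equivalent

yes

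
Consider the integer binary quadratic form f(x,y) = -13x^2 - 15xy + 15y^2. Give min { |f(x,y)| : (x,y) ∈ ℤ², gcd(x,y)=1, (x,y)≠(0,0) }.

descent: ρ → (15,15,-13)  [lands on river]
river: ρ → (-13,11,17)
river: ρ → (17,23,-7)
river: ρ → (-7,19,23)
river: ρ → (23,27,-3)
river: ρ → (-3,27,23)
river: ρ → (23,19,-7)
river: ρ → (-7,23,17)
river: ρ → (17,11,-13)
river: ρ → (-13,15,15)
closes: descent 1, river 10
min |a| on river = 3

3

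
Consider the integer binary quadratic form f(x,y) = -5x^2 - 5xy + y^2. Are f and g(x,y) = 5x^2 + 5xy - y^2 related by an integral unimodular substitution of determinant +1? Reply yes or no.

D₁ = 45, D₂ = 45
river cycle of f (length 2): (1, 5, -5), (-5, 5, 1)
river cycle of g (length 2): (-1, 5, 5), (5, 5, -1)
cycles differ ⇒ inequivalent

no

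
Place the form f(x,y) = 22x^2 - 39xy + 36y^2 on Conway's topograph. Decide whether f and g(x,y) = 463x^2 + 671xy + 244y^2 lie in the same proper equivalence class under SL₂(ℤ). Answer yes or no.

D₁ = -1647, D₂ = -1647
f: translate: b→5 (≡-39 mod 44), so (22,-39,36)→(22,5,19)
f: flip: (22,5,19)→(19,-5,22)
f: reduced (well bottom): (19,-5,22) with a≤c, −a<b≤a
g: translate: b→-255 (≡671 mod 926), so (463,671,244)→(463,-255,36)
g: flip: (463,-255,36)→(36,255,463)
g: translate: b→-33 (≡255 mod 72), so (36,255,463)→(36,-33,19)
g: flip: (36,-33,19)→(19,33,36)
g: translate: b→-5 (≡33 mod 38), so (19,33,36)→(19,-5,22)
g: reduced (well bottom): (19,-5,22) with a≤c, −a<b≤a
reduced forms (19, -5, 22) vs (19, -5, 22) ⇒ equivalent

yes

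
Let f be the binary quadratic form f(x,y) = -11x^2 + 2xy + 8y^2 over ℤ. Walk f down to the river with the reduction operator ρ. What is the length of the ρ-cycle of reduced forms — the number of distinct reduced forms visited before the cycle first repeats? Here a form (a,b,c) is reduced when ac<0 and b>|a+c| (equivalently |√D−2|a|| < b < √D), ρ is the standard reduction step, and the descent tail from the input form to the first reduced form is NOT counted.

D = 356, ⌊√D⌋ = 18
descent: ρ → (8,14,-5)  [lands on river]
river: ρ → (-5,16,5)
river: ρ → (5,14,-8)
river: ρ → (-8,18,1)
river: ρ → (1,18,-8)
river: ρ → (-8,14,5)
river: ρ → (5,16,-5)
river: ρ → (-5,14,8)
river: ρ → (8,18,-1)
river: ρ → (-1,18,8)
ρ-cycle length = 10 (tail of 1 descent step not counted)

10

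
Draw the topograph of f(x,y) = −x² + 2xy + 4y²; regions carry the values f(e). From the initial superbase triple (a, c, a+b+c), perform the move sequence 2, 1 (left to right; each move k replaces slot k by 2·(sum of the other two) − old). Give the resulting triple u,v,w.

start (-1,4,5) = (f(1,0),f(0,1),f(1,1))
replace slot 2: 2·((-1)+5) − 4 = 4 → (-1,4,5)
replace slot 1: 2·(4+5) − (-1) = 19 → (19,4,5)

19,4,5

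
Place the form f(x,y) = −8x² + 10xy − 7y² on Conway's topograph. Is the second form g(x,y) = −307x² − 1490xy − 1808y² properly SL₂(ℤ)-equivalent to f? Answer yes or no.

D₁ = -124, D₂ = -124
f is negative-definite; reduce −f:
−f: translate: b→6 (≡-10 mod 16), so (8,-10,7)→(8,6,5)
−f: flip: (8,6,5)→(5,-6,8)
−f: translate: b→4 (≡-6 mod 10), so (5,-6,8)→(5,4,7)
−f: reduced (well bottom): (5,4,7) with a≤c, −a<b≤a
flip sign back: reduced form of f is (-5,-4,-7)
g is negative-definite; reduce −g:
−g: translate: b→262 (≡1490 mod 614), so (307,1490,1808)→(307,262,56)
−g: flip: (307,262,56)→(56,-262,307)
−g: translate: b→-38 (≡-262 mod 112), so (56,-262,307)→(56,-38,7)
−g: flip: (56,-38,7)→(7,38,56)
−g: translate: b→-4 (≡38 mod 14), so (7,38,56)→(7,-4,5)
−g: flip: (7,-4,5)→(5,4,7)
−g: reduced (well bottom): (5,4,7) with a≤c, −a<b≤a
flip sign back: reduced form of g is (-5,-4,-7)
reduced forms (-5, -4, -7) vs (-5, -4, -7) ⇒ equivalent

yes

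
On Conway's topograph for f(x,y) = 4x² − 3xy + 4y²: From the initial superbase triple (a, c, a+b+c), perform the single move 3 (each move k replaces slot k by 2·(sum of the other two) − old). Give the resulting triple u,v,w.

start (4,4,5) = (f(1,0),f(0,1),f(1,1))
replace slot 3: 2·(4+4) − 5 = 11 → (4,4,11)

4,4,11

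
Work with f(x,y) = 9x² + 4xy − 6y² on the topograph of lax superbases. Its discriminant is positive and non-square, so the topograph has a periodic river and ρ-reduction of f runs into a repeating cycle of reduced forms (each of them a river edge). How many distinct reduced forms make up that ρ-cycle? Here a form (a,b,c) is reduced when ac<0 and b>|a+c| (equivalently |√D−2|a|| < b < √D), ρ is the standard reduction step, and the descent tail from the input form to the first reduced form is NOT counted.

D = 232, ⌊√D⌋ = 15
river: ρ → (-6,8,7)
river: ρ → (7,6,-7)
river: ρ → (-7,8,6)
river: ρ → (6,4,-9)
river: ρ → (-9,14,1)
river: ρ → (1,14,-9)
river: ρ → (-9,4,6)
river: ρ → (6,8,-7)
river: ρ → (-7,6,7)
river: ρ → (7,8,-6)
river: ρ → (-6,4,9)
river: ρ → (9,14,-1)
river: ρ → (-1,14,9)
river: ρ → (9,4,-6)
ρ-cycle length = 14 (tail of 0 descent steps not counted)

14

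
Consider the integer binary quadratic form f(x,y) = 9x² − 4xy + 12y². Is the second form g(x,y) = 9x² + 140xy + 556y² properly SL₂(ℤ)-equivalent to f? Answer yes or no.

D₁ = -416, D₂ = -416
f: reduced (well bottom): (9,-4,12) with a≤c, −a<b≤a
g: translate: b→-4 (≡140 mod 18), so (9,140,556)→(9,-4,12)
g: reduced (well bottom): (9,-4,12) with a≤c, −a<b≤a
reduced forms (9, -4, 12) vs (9, -4, 12) ⇒ equivalent

yes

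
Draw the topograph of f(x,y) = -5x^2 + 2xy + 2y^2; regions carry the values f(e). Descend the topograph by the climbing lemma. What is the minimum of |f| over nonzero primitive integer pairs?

descent: ρ → (2,6,-1)  [lands on river]
river: ρ → (-1,6,2)
closes: descent 1, river 2
min |a| on river = 1

1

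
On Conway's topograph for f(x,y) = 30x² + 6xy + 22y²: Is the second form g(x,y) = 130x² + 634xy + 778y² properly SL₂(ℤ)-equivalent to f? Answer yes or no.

D₁ = -2604, D₂ = -2604
f: flip: (30,6,22)→(22,-6,30)
f: reduced (well bottom): (22,-6,30) with a≤c, −a<b≤a
g: translate: b→114 (≡634 mod 260), so (130,634,778)→(130,114,30)
g: flip: (130,114,30)→(30,-114,130)
g: translate: b→6 (≡-114 mod 60), so (30,-114,130)→(30,6,22)
g: flip: (30,6,22)→(22,-6,30)
g: reduced (well bottom): (22,-6,30) with a≤c, −a<b≤a
reduced forms (22, -6, 30) vs (22, -6, 30) ⇒ equivalent

yes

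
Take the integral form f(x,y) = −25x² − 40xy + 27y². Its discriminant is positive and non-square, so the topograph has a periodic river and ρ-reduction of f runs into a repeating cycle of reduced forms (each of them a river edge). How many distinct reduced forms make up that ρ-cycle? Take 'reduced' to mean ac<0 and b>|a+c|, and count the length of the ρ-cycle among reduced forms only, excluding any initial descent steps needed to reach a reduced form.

D = 4300, ⌊√D⌋ = 65
descent: ρ → (27,40,-25)  [lands on river]
river: ρ → (-25,60,7)
river: ρ → (7,52,-57)
river: ρ → (-57,62,2)
river: ρ → (2,62,-57)
river: ρ → (-57,52,7)
river: ρ → (7,60,-25)
river: ρ → (-25,40,27)
river: ρ → (27,14,-38)
river: ρ → (-38,62,3)
river: ρ → (3,64,-17)
river: ρ → (-17,38,42)
river: ρ → (42,46,-13)
river: ρ → (-13,58,18)
river: ρ → (18,50,-25)
river: ρ → (-25,50,18)
river: ρ → (18,58,-13)
river: ρ → (-13,46,42)
river: ρ → (42,38,-17)
river: ρ → (-17,64,3)
river: ρ → (3,62,-38)
river: ρ → (-38,14,27)
ρ-cycle length = 22 (tail of 1 descent step not counted)

22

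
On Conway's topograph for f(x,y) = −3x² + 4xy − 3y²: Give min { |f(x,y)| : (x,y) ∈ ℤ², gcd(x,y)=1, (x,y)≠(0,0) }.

translate: b→2 (≡-4 mod 6), so (3,-4,3)→(3,2,2)
flip: (3,2,2)→(2,-2,3)
translate: b→2 (≡-2 mod 4), so (2,-2,3)→(2,2,3)
reduced (well bottom): (2,2,3) with a≤c, −a<b≤a
well minimum |f| = |-2| = 2 (negative-definite)

2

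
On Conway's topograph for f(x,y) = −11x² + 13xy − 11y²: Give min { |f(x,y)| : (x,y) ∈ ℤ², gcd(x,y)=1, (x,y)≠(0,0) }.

translate: b→9 (≡-13 mod 22), so (11,-13,11)→(11,9,9)
flip: (11,9,9)→(9,-9,11)
translate: b→9 (≡-9 mod 18), so (9,-9,11)→(9,9,11)
reduced (well bottom): (9,9,11) with a≤c, −a<b≤a
well minimum |f| = |-9| = 9 (negative-definite)

9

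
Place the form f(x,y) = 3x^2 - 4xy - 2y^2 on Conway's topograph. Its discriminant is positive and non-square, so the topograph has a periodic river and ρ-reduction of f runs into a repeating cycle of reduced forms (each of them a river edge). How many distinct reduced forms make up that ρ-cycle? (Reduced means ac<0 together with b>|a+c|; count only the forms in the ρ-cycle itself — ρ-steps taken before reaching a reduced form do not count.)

D = 40, ⌊√D⌋ = 6
descent: ρ → (-2,4,3)  [lands on river]
river: ρ → (3,2,-3)
river: ρ → (-3,4,2)
river: ρ → (2,4,-3)
river: ρ → (-3,2,3)
river: ρ → (3,4,-2)
ρ-cycle length = 6 (tail of 1 descent step not counted)

6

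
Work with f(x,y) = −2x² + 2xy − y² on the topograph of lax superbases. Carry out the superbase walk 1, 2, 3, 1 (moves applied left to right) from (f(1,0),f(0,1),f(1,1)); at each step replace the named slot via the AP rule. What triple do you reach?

start (-2,-1,-1) = (f(1,0),f(0,1),f(1,1))
replace slot 1: 2·((-1)+(-1)) − (-2) = -2 → (-2,-1,-1)
replace slot 2: 2·((-2)+(-1)) − (-1) = -5 → (-2,-5,-1)
replace slot 3: 2·((-2)+(-5)) − (-1) = -13 → (-2,-5,-13)
replace slot 1: 2·((-5)+(-13)) − (-2) = -34 → (-34,-5,-13)

-34,-5,-13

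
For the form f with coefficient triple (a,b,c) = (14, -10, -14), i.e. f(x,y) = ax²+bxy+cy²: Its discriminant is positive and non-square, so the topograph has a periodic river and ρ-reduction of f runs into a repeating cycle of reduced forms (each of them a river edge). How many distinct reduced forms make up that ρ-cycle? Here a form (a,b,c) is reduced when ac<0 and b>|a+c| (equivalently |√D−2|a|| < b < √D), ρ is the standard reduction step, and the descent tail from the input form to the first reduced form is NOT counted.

D = 884, ⌊√D⌋ = 29
descent: ρ → (-14,10,14)  [lands on river]
river: ρ → (14,18,-10)
river: ρ → (-10,22,10)
river: ρ → (10,18,-14)
ρ-cycle length = 4 (tail of 1 descent step not counted)

4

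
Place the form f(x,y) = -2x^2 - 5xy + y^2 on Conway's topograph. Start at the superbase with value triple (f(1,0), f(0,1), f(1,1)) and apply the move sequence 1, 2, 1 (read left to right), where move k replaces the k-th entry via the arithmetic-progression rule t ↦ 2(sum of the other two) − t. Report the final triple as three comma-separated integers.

start (-2,1,-6) = (f(1,0),f(0,1),f(1,1))
replace slot 1: 2·(1+(-6)) − (-2) = -8 → (-8,1,-6)
replace slot 2: 2·((-8)+(-6)) − 1 = -29 → (-8,-29,-6)
replace slot 1: 2·((-29)+(-6)) − (-8) = -62 → (-62,-29,-6)

-62,-29,-6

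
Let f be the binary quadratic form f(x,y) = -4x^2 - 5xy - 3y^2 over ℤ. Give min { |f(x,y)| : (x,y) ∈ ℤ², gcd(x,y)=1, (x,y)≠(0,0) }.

translate: b→-3 (≡5 mod 8), so (4,5,3)→(4,-3,2)
flip: (4,-3,2)→(2,3,4)
translate: b→-1 (≡3 mod 4), so (2,3,4)→(2,-1,3)
reduced (well bottom): (2,-1,3) with a≤c, −a<b≤a
well minimum |f| = |-2| = 2 (negative-definite)

2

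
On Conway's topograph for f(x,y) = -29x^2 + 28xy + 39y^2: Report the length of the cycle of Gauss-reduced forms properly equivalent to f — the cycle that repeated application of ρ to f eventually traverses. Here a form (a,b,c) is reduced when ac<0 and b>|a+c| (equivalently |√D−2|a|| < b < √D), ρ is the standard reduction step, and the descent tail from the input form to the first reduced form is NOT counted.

D = 5308, ⌊√D⌋ = 72
river: ρ → (39,50,-18)
river: ρ → (-18,58,27)
river: ρ → (27,50,-26)
river: ρ → (-26,54,23)
river: ρ → (23,38,-42)
river: ρ → (-42,46,19)
river: ρ → (19,68,-9)
river: ρ → (-9,58,54)
river: ρ → (54,50,-13)
river: ρ → (-13,54,46)
river: ρ → (46,38,-21)
river: ρ → (-21,46,38)
river: ρ → (38,30,-29)
river: ρ → (-29,28,39)
ρ-cycle length = 14 (tail of 0 descent steps not counted)

14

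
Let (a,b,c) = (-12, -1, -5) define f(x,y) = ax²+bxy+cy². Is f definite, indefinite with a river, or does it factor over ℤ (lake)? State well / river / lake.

D = b²−4ac = (-1)² − 4·(-12)·(-5) = -239
D < 0 ⇒ definite ⇒ every region one sign ⇒ single well

well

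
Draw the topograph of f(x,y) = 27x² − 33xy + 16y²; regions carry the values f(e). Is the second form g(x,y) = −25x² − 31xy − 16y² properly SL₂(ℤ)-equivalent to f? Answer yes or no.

D₁ = -639, D₂ = -639
f: translate: b→21 (≡-33 mod 54), so (27,-33,16)→(27,21,10)
f: flip: (27,21,10)→(10,-21,27)
f: translate: b→-1 (≡-21 mod 20), so (10,-21,27)→(10,-1,16)
f: reduced (well bottom): (10,-1,16) with a≤c, −a<b≤a
g is negative-definite; reduce −g:
−g: translate: b→-19 (≡31 mod 50), so (25,31,16)→(25,-19,10)
−g: flip: (25,-19,10)→(10,19,25)
−g: translate: b→-1 (≡19 mod 20), so (10,19,25)→(10,-1,16)
−g: reduced (well bottom): (10,-1,16) with a≤c, −a<b≤a
flip sign back: reduced form of g is (-10,1,-16)
reduced forms (10, -1, 16) vs (-10, 1, -16) ⇒ inequivalent

no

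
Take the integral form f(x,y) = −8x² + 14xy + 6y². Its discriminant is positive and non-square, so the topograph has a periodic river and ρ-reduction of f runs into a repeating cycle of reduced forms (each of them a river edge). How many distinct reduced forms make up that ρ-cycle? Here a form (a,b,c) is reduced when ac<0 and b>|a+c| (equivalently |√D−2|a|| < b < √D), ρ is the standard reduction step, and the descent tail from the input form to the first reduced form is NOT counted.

D = 388, ⌊√D⌋ = 19
river: ρ → (6,10,-12)
river: ρ → (-12,14,4)
river: ρ → (4,18,-4)
river: ρ → (-4,14,12)
river: ρ → (12,10,-6)
river: ρ → (-6,14,8)
river: ρ → (8,18,-2)
river: ρ → (-2,18,8)
river: ρ → (8,14,-6)
river: ρ → (-6,10,12)
river: ρ → (12,14,-4)
river: ρ → (-4,18,4)
river: ρ → (4,14,-12)
river: ρ → (-12,10,6)
river: ρ → (6,14,-8)
river: ρ → (-8,18,2)
river: ρ → (2,18,-8)
river: ρ → (-8,14,6)
ρ-cycle length = 18 (tail of 0 descent steps not counted)

18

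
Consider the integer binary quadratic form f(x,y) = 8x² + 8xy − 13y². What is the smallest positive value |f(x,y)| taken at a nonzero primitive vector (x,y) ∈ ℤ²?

river: ρ → (-13,18,3)
river: ρ → (3,18,-13)
river: ρ → (-13,8,8)
river: ρ → (8,8,-13)
closes: descent 0, river 4
min |a| on river = 3

3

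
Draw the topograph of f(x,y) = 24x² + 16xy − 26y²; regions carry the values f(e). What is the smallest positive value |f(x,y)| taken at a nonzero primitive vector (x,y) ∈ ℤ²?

river: ρ → (-26,36,14)
river: ρ → (14,48,-8)
river: ρ → (-8,48,14)
river: ρ → (14,36,-26)
river: ρ → (-26,16,24)
river: ρ → (24,32,-18)
river: ρ → (-18,40,16)
river: ρ → (16,24,-34)
river: ρ → (-34,44,6)
river: ρ → (6,52,-2)
river: ρ → (-2,52,6)
river: ρ → (6,44,-34)
river: ρ → (-34,24,16)
river: ρ → (16,40,-18)
river: ρ → (-18,32,24)
river: ρ → (24,16,-26)
closes: descent 0, river 16
min |a| on river = 2

2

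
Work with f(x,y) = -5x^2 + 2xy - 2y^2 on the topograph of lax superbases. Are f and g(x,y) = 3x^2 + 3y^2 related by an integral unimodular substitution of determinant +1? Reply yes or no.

D₁ = -36, D₂ = -36
f is negative-definite; reduce −f:
−f: flip: (5,-2,2)→(2,2,5)
−f: reduced (well bottom): (2,2,5) with a≤c, −a<b≤a
flip sign back: reduced form of f is (-2,-2,-5)
g: reduced (well bottom): (3,0,3) with a≤c, −a<b≤a
reduced forms (-2, -2, -5) vs (3, 0, 3) ⇒ inequivalent

no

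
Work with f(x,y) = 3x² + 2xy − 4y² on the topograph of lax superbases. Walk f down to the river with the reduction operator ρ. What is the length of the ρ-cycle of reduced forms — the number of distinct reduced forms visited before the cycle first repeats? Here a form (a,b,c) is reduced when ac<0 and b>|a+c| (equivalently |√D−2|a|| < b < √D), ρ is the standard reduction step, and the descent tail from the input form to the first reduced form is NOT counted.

D = 52, ⌊√D⌋ = 7
river: ρ → (-4,6,1)
river: ρ → (1,6,-4)
river: ρ → (-4,2,3)
river: ρ → (3,4,-3)
river: ρ → (-3,2,4)
river: ρ → (4,6,-1)
river: ρ → (-1,6,4)
river: ρ → (4,2,-3)
river: ρ → (-3,4,3)
river: ρ → (3,2,-4)
ρ-cycle length = 10 (tail of 0 descent steps not counted)

10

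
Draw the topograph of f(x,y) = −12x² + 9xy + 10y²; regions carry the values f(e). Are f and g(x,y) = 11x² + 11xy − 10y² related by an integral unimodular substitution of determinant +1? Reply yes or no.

D₁ = 561, D₂ = 561
river cycle of f (length 16): (10, 11, -11), (-11, 11, 10), (10, 9, -12), (-12, 15, 7), (7, 13, -14), (-14, 15, 6), (6, 21, -5), (-5, 19, 10), (10, 21, -3), (-3, 21, 10), … (6 more)
river cycle of g (length 16): (-10, 9, 12), (12, 15, -7), (-7, 13, 14), (14, 15, -6), (-6, 21, 5), (5, 19, -10), (-10, 21, 3), (3, 21, -10), (-10, 19, 5), (5, 21, -6), … (6 more)
cycles differ ⇒ inequivalent

no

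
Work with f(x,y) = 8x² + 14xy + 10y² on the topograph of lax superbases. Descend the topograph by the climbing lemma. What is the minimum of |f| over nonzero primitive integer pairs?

translate: b→-2 (≡14 mod 16), so (8,14,10)→(8,-2,4)
flip: (8,-2,4)→(4,2,8)
reduced (well bottom): (4,2,8) with a≤c, −a<b≤a
well minimum = a = 4

4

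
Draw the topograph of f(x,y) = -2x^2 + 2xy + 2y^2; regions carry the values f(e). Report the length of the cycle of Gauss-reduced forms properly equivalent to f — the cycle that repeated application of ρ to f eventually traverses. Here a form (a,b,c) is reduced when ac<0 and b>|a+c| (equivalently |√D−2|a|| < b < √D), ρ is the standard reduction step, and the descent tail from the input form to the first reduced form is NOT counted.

D = 20, ⌊√D⌋ = 4
river: ρ → (2,2,-2)
river: ρ → (-2,2,2)
ρ-cycle length = 2 (tail of 0 descent steps not counted)

2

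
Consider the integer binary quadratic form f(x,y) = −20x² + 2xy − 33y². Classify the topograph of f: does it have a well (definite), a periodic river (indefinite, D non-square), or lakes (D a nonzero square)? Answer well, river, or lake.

D = b²−4ac = 2² − 4·(-20)·(-33) = -2636
D < 0 ⇒ definite ⇒ every region one sign ⇒ single well

well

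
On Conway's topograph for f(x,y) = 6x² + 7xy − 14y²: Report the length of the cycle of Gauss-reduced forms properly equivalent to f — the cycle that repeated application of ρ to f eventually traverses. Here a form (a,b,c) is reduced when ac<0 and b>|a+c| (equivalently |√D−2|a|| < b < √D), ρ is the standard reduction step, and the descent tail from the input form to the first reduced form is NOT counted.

D = 385, ⌊√D⌋ = 19
descent: ρ → (-14,-7,6)
descent: ρ → (6,19,-1)  [lands on river]
river: ρ → (-1,19,6)
river: ρ → (6,17,-4)
river: ρ → (-4,15,10)
river: ρ → (10,5,-9)
river: ρ → (-9,13,6)
river: ρ → (6,11,-11)
river: ρ → (-11,11,6)
river: ρ → (6,13,-9)
river: ρ → (-9,5,10)
river: ρ → (10,15,-4)
river: ρ → (-4,17,6)
ρ-cycle length = 12 (tail of 2 descent steps not counted)

12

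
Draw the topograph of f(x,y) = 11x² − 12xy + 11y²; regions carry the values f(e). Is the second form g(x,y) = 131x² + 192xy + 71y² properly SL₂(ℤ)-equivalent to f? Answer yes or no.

D₁ = -340, D₂ = -340
f: translate: b→10 (≡-12 mod 22), so (11,-12,11)→(11,10,10)
f: flip: (11,10,10)→(10,-10,11)
f: translate: b→10 (≡-10 mod 20), so (10,-10,11)→(10,10,11)
f: reduced (well bottom): (10,10,11) with a≤c, −a<b≤a
g: translate: b→-70 (≡192 mod 262), so (131,192,71)→(131,-70,10)
g: flip: (131,-70,10)→(10,70,131)
g: translate: b→10 (≡70 mod 20), so (10,70,131)→(10,10,11)
g: reduced (well bottom): (10,10,11) with a≤c, −a<b≤a
reduced forms (10, 10, 11) vs (10, 10, 11) ⇒ equivalent

yes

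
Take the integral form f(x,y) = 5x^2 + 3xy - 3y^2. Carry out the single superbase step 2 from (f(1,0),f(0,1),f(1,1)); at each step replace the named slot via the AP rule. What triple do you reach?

start (5,-3,5) = (f(1,0),f(0,1),f(1,1))
replace slot 2: 2·(5+5) − (-3) = 23 → (5,23,5)

5,23,5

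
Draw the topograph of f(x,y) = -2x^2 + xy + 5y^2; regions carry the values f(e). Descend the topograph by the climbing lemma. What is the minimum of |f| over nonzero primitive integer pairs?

descent: ρ → (5,-1,-2)
descent: ρ → (-2,5,2)  [lands on river]
river: ρ → (2,3,-4)
river: ρ → (-4,5,1)
river: ρ → (1,5,-4)
river: ρ → (-4,3,2)
river: ρ → (2,5,-2)
river: ρ → (-2,3,4)
river: ρ → (4,5,-1)
river: ρ → (-1,5,4)
river: ρ → (4,3,-2)
closes: descent 2, river 10
min |a| on river = 1

1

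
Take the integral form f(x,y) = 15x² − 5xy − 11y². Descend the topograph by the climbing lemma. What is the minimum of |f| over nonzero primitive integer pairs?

descent: ρ → (-11,5,15)  [lands on river]
river: ρ → (15,25,-1)
river: ρ → (-1,25,15)
river: ρ → (15,5,-11)
river: ρ → (-11,17,9)
river: ρ → (9,19,-9)
river: ρ → (-9,17,11)
river: ρ → (11,5,-15)
river: ρ → (-15,25,1)
river: ρ → (1,25,-15)
river: ρ → (-15,5,11)
river: ρ → (11,17,-9)
river: ρ → (-9,19,9)
river: ρ → (9,17,-11)
closes: descent 1, river 14
min |a| on river = 1

1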